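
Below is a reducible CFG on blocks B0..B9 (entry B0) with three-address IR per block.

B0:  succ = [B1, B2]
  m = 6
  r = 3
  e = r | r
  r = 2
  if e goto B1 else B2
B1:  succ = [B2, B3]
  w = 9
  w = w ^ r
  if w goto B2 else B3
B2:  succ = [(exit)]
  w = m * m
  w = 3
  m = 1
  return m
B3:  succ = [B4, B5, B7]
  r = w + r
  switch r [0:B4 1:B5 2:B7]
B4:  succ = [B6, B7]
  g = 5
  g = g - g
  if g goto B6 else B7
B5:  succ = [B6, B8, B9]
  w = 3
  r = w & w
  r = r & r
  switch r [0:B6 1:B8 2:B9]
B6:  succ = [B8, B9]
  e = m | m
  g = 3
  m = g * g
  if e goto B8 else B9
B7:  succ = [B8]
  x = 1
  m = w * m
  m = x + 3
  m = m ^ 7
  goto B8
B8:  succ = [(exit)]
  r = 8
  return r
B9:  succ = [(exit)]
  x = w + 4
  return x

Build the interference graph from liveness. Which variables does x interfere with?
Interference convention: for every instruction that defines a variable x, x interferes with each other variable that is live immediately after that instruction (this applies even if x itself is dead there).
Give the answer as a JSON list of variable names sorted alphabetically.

Answer: ["m", "w"]

Working:
def/use:
  B0 def {e,m,r} use ∅
  B1 def {w} use {r}
  B2 def {m,w} use {m}
  B3 def {r} use {r,w}
  B4 def {g} use ∅
  B5 def {r,w} use ∅
  B6 def {e,g,m} use {m}
  B7 def {m,x} use {m,w}
  B8 def {r} use ∅
  B9 def {x} use {w}

Liveness:
  live B0: ∅→{m,r}
  live B1: {m,r}→{m,r,w}
  live B2: {m}→∅
  live B3: {m,r,w}→{m,w}
  live B4: {m,w}→{m,w}
  live B5: {m}→{m,w}
  live B6: {m,w}→{w}
  live B7: {m,w}→∅
  live B8: ∅→∅
  live B9: {w}→∅

Interfere edges:
  e↔{g,m,r,w}
  g↔{e,m,w}
  m↔{e,g,r,w,x}
  r↔{e,m,w}
  w↔{e,g,m,r,x}
  x↔{m,w}

N(x) = ["m", "w"]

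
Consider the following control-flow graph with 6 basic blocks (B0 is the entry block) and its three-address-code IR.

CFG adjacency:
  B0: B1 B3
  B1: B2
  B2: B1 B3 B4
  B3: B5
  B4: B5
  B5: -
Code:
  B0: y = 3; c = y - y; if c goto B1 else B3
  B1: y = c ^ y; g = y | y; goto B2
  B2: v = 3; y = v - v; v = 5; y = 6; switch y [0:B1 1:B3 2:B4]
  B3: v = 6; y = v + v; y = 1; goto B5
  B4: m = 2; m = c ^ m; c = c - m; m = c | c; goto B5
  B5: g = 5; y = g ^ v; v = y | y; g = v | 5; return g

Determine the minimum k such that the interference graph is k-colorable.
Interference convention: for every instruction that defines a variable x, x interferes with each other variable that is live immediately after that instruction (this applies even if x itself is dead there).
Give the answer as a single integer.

Block summaries:
  B0: def={c,y} ue=∅
  B1: def={g,y} ue={c,y}
  B2: def={v,y} ue=∅
  B3: def={v,y} ue=∅
  B4: def={c,m} ue={c}
  B5: def={g,v,y} ue={v}

Backward fixpoint:
  live B0: ∅→{c,y}
  live B1: {c,y}→{c}
  live B2: {c}→{c,v,y}
  live B3: ∅→{v}
  live B4: {c,v}→{v}
  live B5: {v}→∅

Conflict graph:
  c: {g,m,v,y}
  g: {c,v}
  m: {c,v}
  v: {c,g,m,y}
  y: {c,v}

Chromatic number:
  clique {c,g,v} ⇒ need ≥ 3
  3-colouring: R0={c}  R1={v}  R2={g,m,y}
  χ = 3

Answer: 3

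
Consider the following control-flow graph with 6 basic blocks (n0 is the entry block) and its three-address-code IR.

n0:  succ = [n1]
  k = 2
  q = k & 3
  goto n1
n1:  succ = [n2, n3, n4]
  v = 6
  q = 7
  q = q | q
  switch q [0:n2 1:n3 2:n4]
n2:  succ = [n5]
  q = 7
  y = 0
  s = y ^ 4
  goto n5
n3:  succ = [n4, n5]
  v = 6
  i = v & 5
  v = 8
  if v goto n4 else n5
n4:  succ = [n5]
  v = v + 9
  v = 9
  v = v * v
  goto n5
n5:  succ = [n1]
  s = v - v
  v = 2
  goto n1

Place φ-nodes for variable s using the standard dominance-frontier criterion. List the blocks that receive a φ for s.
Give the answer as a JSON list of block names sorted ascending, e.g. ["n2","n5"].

idom tree: n1←n0 n2←n1 n3←n1 n4←n1 n5←n1
Join-block Dom:
  n1: preds {n0,n5}: {n0} ∩ {n0,n1,n5} = {n0}; idom=n0
  n4: preds {n1,n3}: {n0,n1} ∩ {n0,n1,n3} = {n0,n1}; idom=n1
  n5: preds {n2,n3,n4}: {n0,n1,n2} ∩ {n0,n1,n3} ∩ {n0,n1,n4} = {n0,n1}; idom=n1

DF derivation:
  join n1 pred n0: · stop@n0
  join n1 pred n5: n5→n1 stop@n0
  join n4 pred n1: · stop@n1
  join n4 pred n3: n3 stop@n1
  join n5 pred n2: n2 stop@n1
  join n5 pred n3: n3 stop@n1
  join n5 pred n4: n4 stop@n1
  n0: DF=∅
  n1: DF={n1}
  n2: DF={n5}
  n3: DF={n4,n5}
  n4: DF={n5}
  n5: DF={n1}

φ for s: defs {n2,n5}
  DF⁺ = {n1,n5}

Answer: ["n1", "n5"]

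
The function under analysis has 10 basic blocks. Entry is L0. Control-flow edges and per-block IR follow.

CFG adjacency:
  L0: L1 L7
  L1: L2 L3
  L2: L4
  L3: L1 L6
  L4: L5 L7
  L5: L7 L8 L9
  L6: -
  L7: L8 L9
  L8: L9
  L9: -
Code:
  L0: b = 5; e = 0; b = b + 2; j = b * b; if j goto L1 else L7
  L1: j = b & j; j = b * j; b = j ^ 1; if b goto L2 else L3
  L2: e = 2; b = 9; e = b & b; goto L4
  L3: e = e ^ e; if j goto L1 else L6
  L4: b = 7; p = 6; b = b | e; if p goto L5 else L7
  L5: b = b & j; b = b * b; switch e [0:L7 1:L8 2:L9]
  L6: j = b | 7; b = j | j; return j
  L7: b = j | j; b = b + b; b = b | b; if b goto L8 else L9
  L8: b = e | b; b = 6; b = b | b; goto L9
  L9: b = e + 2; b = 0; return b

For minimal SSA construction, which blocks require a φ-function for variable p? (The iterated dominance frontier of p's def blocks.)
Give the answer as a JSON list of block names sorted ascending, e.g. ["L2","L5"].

idom tree: L1←L0 L2←L1 L3←L1 L4←L2 L5←L4 L6←L3 L7←L0 L8←L0 L9←L0
Dom at joins:
  L1: preds {L0,L3}: {L0} ∩ {L0,L1,L3} = {L0}; idom=L0
  L7: preds {L0,L4,L5}: {L0} ∩ {L0,L1,L2,L4} ∩ {L0,L1,L2,L4,L5} = {L0}; idom=L0
  L8: preds {L5,L7}: {L0,L1,L2,L4,L5} ∩ {L0,L7} = {L0}; idom=L0
  L9: preds {L5,L7,L8}: {L0,L1,L2,L4,L5} ∩ {L0,L7} ∩ {L0,L8} = {L0}; idom=L0

DF walk-up:
  join L1 pred L0: · stop@L0
  join L1 pred L3: L3→L1 stop@L0
  join L7 pred L0: · stop@L0
  join L7 pred L4: L4→L2→L1 stop@L0
  join L7 pred L5: L5→L4→L2→L1 stop@L0
  join L8 pred L5: L5→L4→L2→L1 stop@L0
  join L8 pred L7: L7 stop@L0
  join L9 pred L5: L5→L4→L2→L1 stop@L0
  join L9 pred L7: L7 stop@L0
  join L9 pred L8: L8 stop@L0
  L0 → ∅
  L1 → {L1,L7,L8,L9}
  L2 → {L7,L8,L9}
  L3 → {L1}
  L4 → {L7,L8,L9}
  L5 → {L7,L8,L9}
  L6 → ∅
  L7 → {L8,L9}
  L8 → {L9}
  L9 → ∅

φ for p: defs {L4}
  DF⁺ = {L7,L8,L9}

Answer: ["L7", "L8", "L9"]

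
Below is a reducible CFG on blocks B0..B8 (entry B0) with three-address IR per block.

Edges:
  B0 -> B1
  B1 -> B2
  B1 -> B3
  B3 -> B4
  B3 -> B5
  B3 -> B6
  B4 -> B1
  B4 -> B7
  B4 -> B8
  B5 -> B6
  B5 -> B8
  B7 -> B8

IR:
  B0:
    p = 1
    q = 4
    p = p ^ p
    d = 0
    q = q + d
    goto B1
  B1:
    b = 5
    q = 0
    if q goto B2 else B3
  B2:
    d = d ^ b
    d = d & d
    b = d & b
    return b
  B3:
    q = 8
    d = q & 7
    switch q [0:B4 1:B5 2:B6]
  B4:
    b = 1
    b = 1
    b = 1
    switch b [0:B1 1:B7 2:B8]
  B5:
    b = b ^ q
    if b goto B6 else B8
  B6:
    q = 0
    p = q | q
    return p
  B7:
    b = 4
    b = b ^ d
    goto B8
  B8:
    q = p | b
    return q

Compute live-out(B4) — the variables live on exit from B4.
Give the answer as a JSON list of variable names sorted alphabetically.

def/use:
  B0: def={d,p,q} ue=∅
  B1: def={b,q} ue=∅
  B2: def={b,d} ue={b,d}
  B3: def={d,q} ue=∅
  B4: def={b} ue=∅
  B5: def={b} ue={b,q}
  B6: def={p,q} ue=∅
  B7: def={b} ue={d}
  B8: def={q} ue={b,p}

Live sets:
  live B0: ∅→{d,p}
  live B1: {d,p}→{b,d,p}
  live B2: {b,d}→∅
  live B3: {b,p}→{b,d,p,q}
  live B4: {d,p}→{b,d,p}
  live B5: {b,p,q}→{b,p}
  live B6: ∅→∅
  live B7: {d,p}→{b,p}
  live B8: {b,p}→∅

live-out(B4) = ["b", "d", "p"]

Answer: ["b", "d", "p"]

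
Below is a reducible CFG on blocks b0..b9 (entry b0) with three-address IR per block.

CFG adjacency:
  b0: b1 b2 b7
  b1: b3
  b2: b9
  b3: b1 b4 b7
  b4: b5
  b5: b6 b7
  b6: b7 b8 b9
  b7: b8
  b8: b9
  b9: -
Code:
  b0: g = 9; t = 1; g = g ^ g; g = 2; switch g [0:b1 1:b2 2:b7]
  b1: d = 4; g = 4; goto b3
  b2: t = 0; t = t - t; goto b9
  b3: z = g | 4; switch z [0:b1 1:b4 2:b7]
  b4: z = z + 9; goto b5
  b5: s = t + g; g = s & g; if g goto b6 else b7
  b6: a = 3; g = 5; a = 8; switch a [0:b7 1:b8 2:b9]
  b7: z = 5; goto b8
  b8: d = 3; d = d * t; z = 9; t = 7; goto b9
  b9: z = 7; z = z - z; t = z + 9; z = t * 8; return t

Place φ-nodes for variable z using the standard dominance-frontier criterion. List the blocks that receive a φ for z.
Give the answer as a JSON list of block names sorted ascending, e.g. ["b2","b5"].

Answer: ["b1", "b7", "b8", "b9"]

Working:
idom tree: b1←b0 b2←b0 b3←b1 b4←b3 b5←b4 b6←b5 b7←b0 b8←b0 b9←b0
Dom∩ at merges:
  b1: preds {b0,b3}: {b0} ∩ {b0,b1,b3} = {b0}; idom=b0
  b7: preds {b0,b3,b5,b6}: {b0} ∩ {b0,b1,b3} ∩ {b0,b1,b3,b4,b5} ∩ {b0,b1,b3,b4,b5,b6} = {b0}; idom=b0
  b8: preds {b6,b7}: {b0,b1,b3,b4,b5,b6} ∩ {b0,b7} = {b0}; idom=b0
  b9: preds {b2,b6,b8}: {b0,b2} ∩ {b0,b1,b3,b4,b5,b6} ∩ {b0,b8} = {b0}; idom=b0

DF walk-up:
  join b1 pred b0: · stop@b0
  join b1 pred b3: b3→b1 stop@b0
  join b7 pred b0: · stop@b0
  join b7 pred b3: b3→b1 stop@b0
  join b7 pred b5: b5→b4→b3→b1 stop@b0
  join b7 pred b6: b6→b5→b4→b3→b1 stop@b0
  join b8 pred b6: b6→b5→b4→b3→b1 stop@b0
  join b8 pred b7: b7 stop@b0
  join b9 pred b2: b2 stop@b0
  join b9 pred b6: b6→b5→b4→b3→b1 stop@b0
  join b9 pred b8: b8 stop@b0
  b0: DF=∅
  b1: DF={b1,b7,b8,b9}
  b2: DF={b9}
  b3: DF={b1,b7,b8,b9}
  b4: DF={b7,b8,b9}
  b5: DF={b7,b8,b9}
  b6: DF={b7,b8,b9}
  b7: DF={b8}
  b8: DF={b9}
  b9: DF=∅

φ for z: defs {b3,b4,b7,b8,b9}
  DF⁺ = {b1,b7,b8,b9}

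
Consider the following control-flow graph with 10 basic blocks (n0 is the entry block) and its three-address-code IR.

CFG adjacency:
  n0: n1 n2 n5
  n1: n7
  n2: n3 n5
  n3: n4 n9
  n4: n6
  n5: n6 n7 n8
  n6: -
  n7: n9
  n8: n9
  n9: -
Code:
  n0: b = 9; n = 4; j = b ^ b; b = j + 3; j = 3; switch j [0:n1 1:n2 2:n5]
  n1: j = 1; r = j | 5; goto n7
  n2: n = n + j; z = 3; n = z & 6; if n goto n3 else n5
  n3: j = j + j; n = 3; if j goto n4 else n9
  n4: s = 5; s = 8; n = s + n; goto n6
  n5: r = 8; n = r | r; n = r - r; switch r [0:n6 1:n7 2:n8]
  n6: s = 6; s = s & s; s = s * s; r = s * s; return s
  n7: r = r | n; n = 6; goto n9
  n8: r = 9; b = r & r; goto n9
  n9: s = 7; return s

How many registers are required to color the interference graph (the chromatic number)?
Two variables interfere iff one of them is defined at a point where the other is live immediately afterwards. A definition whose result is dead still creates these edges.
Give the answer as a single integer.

def/use:
  n0: def={b,j,n} ue=∅
  n1: def={j,r} ue=∅
  n2: def={n,z} ue={j,n}
  n3: def={j,n} ue={j}
  n4: def={n,s} ue={n}
  n5: def={n,r} ue=∅
  n6: def={r,s} ue=∅
  n7: def={n,r} ue={n,r}
  n8: def={b,r} ue=∅
  n9: def={s} ue=∅

Liveness:
  n0: in=∅ out={j,n}
  n1: in={n} out={n,r}
  n2: in={j,n} out={j}
  n3: in={j} out={n}
  n4: in={n} out=∅
  n5: in=∅ out={n,r}
  n6: in=∅ out=∅
  n7: in={n,r} out=∅
  n8: in=∅ out=∅
  n9: in=∅ out=∅

Conflict graph:
  b — {n}
  j — {n,z}
  n — {b,j,r,s}
  r — {n,s}
  s — {n,r}
  z — {j}

Colouring:
  {n,r,s} pairwise interfere (3-clique) ⇒ χ ≥ 3
  3-colouring: R0={n,z}  R1={b,j,r}  R2={s}
  χ = 3

Answer: 3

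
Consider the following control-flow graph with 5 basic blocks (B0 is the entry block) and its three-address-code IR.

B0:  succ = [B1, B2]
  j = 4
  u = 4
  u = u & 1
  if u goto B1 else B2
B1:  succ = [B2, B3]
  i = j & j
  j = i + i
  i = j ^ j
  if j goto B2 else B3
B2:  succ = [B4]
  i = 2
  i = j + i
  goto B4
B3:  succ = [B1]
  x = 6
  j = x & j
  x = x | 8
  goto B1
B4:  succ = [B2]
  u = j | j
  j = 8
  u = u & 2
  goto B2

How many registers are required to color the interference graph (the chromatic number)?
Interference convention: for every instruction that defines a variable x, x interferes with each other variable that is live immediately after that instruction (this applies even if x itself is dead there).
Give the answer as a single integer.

def/use:
  B0 def {j,u} use ∅
  B1 def {i,j} use {j}
  B2 def {i} use {j}
  B3 def {j,x} use {j}
  B4 def {j,u} use {j}

Liveness:
  B0 li=∅ lo={j}
  B1 li={j} lo={j}
  B2 li={j} lo={j}
  B3 li={j} lo={j}
  B4 li={j} lo={j}

Conflict graph:
  i↔{j}
  j↔{i,u,x}
  u↔{j}
  x↔{j}

Colouring:
  lower bound: {i,j} mutually conflict ⇒ χ ≥ 2
  assign i→r1 j→r0 u→r1 x→r1 — no edge inside a register ⇒ χ ≤ 2
  χ = 2

Answer: 2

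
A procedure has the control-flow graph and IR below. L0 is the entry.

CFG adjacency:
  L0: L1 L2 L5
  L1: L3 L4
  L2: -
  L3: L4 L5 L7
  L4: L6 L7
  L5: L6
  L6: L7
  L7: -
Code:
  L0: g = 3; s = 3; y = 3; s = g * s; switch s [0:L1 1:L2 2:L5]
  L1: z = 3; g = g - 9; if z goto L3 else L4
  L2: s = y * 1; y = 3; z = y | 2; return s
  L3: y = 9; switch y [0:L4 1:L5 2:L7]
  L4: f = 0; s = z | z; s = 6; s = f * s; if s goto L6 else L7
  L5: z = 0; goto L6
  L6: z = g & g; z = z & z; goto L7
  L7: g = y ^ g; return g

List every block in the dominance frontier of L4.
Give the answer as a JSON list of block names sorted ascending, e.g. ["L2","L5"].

idom tree: L1←L0 L2←L0 L3←L1 L4←L1 L5←L0 L6←L0 L7←L0
Dom at joins:
  L4: preds {L1,L3}: {L0,L1} ∩ {L0,L1,L3} = {L0,L1}; idom=L1
  L5: preds {L0,L3}: {L0} ∩ {L0,L1,L3} = {L0}; idom=L0
  L6: preds {L4,L5}: {L0,L1,L4} ∩ {L0,L5} = {L0}; idom=L0
  L7: preds {L3,L4,L6}: {L0,L1,L3} ∩ {L0,L1,L4} ∩ {L0,L6} = {L0}; idom=L0

DF derivation:
  L4←L1: walk · to L1
  L4←L3: walk L3 to L1
  L5←L0: walk · to L0
  L5←L3: walk L3→L1 to L0
  L6←L4: walk L4→L1 to L0
  L6←L5: walk L5 to L0
  L7←L3: walk L3→L1 to L0
  L7←L4: walk L4→L1 to L0
  L7←L6: walk L6 to L0
  L0: DF=∅
  L1: DF={L5,L6,L7}
  L2: DF=∅
  L3: DF={L4,L5,L7}
  L4: DF={L6,L7}
  L5: DF={L6}
  L6: DF={L7}
  L7: DF=∅

DF(L4) = ["L6", "L7"]

Answer: ["L6", "L7"]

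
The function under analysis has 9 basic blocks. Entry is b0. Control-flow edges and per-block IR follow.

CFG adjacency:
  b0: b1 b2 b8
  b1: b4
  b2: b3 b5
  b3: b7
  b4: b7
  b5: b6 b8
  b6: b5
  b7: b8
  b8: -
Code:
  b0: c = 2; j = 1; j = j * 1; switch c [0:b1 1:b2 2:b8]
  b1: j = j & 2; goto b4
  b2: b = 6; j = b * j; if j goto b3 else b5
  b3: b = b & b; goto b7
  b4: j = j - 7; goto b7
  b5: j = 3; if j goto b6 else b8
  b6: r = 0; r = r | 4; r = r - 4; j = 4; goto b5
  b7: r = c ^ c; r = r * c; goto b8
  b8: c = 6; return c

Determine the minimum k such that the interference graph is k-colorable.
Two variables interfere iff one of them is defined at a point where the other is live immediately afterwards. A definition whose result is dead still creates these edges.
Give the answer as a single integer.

Answer: 3

Working:
Block summaries:
  b0 def {c,j} use ∅
  b1 def {j} use {j}
  b2 def {b,j} use {j}
  b3 def {b} use {b}
  b4 def {j} use {j}
  b5 def {j} use ∅
  b6 def {j,r} use ∅
  b7 def {r} use {c}
  b8 def {c} use ∅

Backward fixpoint:
  b0: in=∅ out={c,j}
  b1: in={c,j} out={c,j}
  b2: in={c,j} out={b,c}
  b3: in={b,c} out={c}
  b4: in={c,j} out={c}
  b5: in=∅ out=∅
  b6: in=∅ out=∅
  b7: in={c} out=∅
  b8: in=∅ out=∅

Interfere edges:
  b↔{c,j}
  c↔{b,j,r}
  j↔{b,c}
  r↔{c}

Colouring:
  lower bound: {b,c,j} mutually conflict ⇒ χ ≥ 3
  3-colouring: R0={c}  R1={b,r}  R2={j}
  χ = 3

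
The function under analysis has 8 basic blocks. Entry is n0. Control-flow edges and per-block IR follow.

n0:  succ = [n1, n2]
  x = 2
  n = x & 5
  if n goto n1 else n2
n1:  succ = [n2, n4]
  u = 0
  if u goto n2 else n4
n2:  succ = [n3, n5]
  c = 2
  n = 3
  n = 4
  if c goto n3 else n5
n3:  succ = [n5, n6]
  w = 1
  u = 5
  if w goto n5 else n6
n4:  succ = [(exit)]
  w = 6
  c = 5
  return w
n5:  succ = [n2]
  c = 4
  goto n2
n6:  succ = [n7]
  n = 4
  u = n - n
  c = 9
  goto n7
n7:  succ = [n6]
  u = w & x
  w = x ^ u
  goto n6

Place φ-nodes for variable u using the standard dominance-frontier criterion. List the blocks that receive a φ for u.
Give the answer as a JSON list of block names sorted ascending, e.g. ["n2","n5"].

Answer: ["n2", "n5", "n6"]

Derivation:
idom tree: n1←n0 n2←n0 n3←n2 n4←n1 n5←n2 n6←n3 n7←n6
Join-block Dom:
  n2: preds {n0,n1,n5}: {n0} ∩ {n0,n1} ∩ {n0,n2,n5} = {n0}; idom=n0
  n5: preds {n2,n3}: {n0,n2} ∩ {n0,n2,n3} = {n0,n2}; idom=n2
  n6: preds {n3,n7}: {n0,n2,n3} ∩ {n0,n2,n3,n6,n7} = {n0,n2,n3}; idom=n3

Frontier:
  n2←n0: walk · to n0
  n2←n1: walk n1 to n0
  n2←n5: walk n5→n2 to n0
  n5←n2: walk · to n2
  n5←n3: walk n3 to n2
  n6←n3: walk · to n3
  n6←n7: walk n7→n6 to n3
  n0 → ∅
  n1 → {n2}
  n2 → {n2}
  n3 → {n5}
  n4 → ∅
  n5 → {n2}
  n6 → {n6}
  n7 → {n6}

φ for u: defs {n1,n3,n6,n7}
  DF⁺ = {n2,n5,n6}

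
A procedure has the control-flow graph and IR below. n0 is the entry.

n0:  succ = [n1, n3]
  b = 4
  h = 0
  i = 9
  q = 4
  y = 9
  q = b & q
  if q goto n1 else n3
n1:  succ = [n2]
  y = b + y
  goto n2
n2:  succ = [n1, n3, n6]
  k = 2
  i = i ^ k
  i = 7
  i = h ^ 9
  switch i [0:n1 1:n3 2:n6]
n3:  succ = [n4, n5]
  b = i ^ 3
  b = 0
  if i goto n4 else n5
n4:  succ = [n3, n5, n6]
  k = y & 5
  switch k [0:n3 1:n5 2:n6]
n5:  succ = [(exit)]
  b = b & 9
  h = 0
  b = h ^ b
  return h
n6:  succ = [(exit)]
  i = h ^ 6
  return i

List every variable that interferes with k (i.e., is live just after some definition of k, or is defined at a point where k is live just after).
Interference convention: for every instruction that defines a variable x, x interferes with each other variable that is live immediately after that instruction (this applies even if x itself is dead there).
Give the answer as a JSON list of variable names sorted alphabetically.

Answer: ["b", "h", "i", "y"]

Derivation:
Per-block:
  n0: {b,h,i,q,y} / ∅
  n1: {y} / {b,y}
  n2: {i,k} / {h,i}
  n3: {b} / {i}
  n4: {k} / {y}
  n5: {b,h} / {b}
  n6: {i} / {h}

Backward fixpoint:
  n0: in=∅ out={b,h,i,y}
  n1: in={b,h,i,y} out={b,h,i,y}
  n2: in={b,h,i,y} out={b,h,i,y}
  n3: in={h,i,y} out={b,h,i,y}
  n4: in={b,h,i,y} out={b,h,i,y}
  n5: in={b} out=∅
  n6: in={h} out=∅

Interfere edges:
  b↔{h,i,k,q,y}
  h↔{b,i,k,q,y}
  i↔{b,h,k,q,y}
  k↔{b,h,i,y}
  q↔{b,h,i,y}
  y↔{b,h,i,k,q}

N(k) = ["b", "h", "i", "y"]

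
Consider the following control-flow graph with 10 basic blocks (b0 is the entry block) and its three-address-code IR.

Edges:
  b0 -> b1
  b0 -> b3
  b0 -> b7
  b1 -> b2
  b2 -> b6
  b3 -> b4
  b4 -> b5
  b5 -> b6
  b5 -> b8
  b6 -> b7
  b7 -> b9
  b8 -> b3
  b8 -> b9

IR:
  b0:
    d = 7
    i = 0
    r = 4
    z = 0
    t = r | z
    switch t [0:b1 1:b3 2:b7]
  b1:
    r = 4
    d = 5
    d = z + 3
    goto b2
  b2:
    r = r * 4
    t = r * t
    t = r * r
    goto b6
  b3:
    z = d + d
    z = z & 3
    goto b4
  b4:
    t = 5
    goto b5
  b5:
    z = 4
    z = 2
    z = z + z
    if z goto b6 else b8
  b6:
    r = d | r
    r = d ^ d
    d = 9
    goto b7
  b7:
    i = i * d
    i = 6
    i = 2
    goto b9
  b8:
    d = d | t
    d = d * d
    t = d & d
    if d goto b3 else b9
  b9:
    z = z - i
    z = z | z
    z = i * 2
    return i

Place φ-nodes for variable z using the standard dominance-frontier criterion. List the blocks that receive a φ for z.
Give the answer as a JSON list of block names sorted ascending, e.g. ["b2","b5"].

idom tree: b1←b0 b2←b1 b3←b0 b4←b3 b5←b4 b6←b0 b7←b0 b8←b5 b9←b0
Dom at joins:
  b3: preds {b0,b8}: {b0} ∩ {b0,b3,b4,b5,b8} = {b0}; idom=b0
  b6: preds {b2,b5}: {b0,b1,b2} ∩ {b0,b3,b4,b5} = {b0}; idom=b0
  b7: preds {b0,b6}: {b0} ∩ {b0,b6} = {b0}; idom=b0
  b9: preds {b7,b8}: {b0,b7} ∩ {b0,b3,b4,b5,b8} = {b0}; idom=b0

DF walk-up:
  b3←b0: walk · to b0
  b3←b8: walk b8→b5→b4→b3 to b0
  b6←b2: walk b2→b1 to b0
  b6←b5: walk b5→b4→b3 to b0
  b7←b0: walk · to b0
  b7←b6: walk b6 to b0
  b9←b7: walk b7 to b0
  b9←b8: walk b8→b5→b4→b3 to b0
  DF(b0)=∅
  DF(b1)={b6}
  DF(b2)={b6}
  DF(b3)={b3,b6,b9}
  DF(b4)={b3,b6,b9}
  DF(b5)={b3,b6,b9}
  DF(b6)={b7}
  DF(b7)={b9}
  DF(b8)={b3,b9}
  DF(b9)=∅

φ for z: defs {b0,b3,b5,b9}
  DF⁺ = {b3,b6,b7,b9}

Answer: ["b3", "b6", "b7", "b9"]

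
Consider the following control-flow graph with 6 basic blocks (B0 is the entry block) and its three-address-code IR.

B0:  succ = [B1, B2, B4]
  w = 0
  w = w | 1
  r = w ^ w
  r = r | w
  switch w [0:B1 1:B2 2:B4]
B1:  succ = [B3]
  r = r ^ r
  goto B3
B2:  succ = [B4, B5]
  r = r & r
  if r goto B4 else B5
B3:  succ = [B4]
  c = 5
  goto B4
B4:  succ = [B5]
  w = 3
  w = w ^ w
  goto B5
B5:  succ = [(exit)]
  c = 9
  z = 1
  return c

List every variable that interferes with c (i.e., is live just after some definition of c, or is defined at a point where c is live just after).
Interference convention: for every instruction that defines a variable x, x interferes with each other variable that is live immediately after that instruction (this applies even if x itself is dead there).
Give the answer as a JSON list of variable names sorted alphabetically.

Per-block:
  B0: {r,w} / ∅
  B1: {r} / {r}
  B2: {r} / {r}
  B3: {c} / ∅
  B4: {w} / ∅
  B5: {c,z} / ∅

Liveness:
  live B0: ∅→{r}
  live B1: {r}→∅
  live B2: {r}→∅
  live B3: ∅→∅
  live B4: ∅→∅
  live B5: ∅→∅

Conflict graph:
  c↔{z}
  r↔{w}
  w↔{r}
  z↔{c}

N(c) = ["z"]

Answer: ["z"]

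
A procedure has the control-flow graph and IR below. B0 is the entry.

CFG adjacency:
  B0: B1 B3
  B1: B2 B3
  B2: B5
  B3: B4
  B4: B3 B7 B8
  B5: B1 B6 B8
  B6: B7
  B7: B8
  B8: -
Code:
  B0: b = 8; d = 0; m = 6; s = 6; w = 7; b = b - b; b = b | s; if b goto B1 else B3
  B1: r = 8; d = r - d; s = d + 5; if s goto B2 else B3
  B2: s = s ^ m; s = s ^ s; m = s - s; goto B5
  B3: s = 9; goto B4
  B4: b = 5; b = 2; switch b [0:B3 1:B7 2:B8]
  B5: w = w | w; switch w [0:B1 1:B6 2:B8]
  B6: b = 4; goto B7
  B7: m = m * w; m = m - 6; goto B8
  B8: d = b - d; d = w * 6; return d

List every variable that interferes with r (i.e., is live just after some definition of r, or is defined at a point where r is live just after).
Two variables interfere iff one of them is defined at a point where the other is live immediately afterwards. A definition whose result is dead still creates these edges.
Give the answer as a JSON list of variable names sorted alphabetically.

def/use:
  B0: {b,d,m,s,w} / ∅
  B1: {d,r,s} / {d}
  B2: {m,s} / {m,s}
  B3: {s} / ∅
  B4: {b} / ∅
  B5: {w} / {w}
  B6: {b} / ∅
  B7: {m} / {m,w}
  B8: {d} / {b,d,w}

Liveness:
  B0: in=∅ out={b,d,m,w}
  B1: in={b,d,m,w} out={b,d,m,s,w}
  B2: in={b,d,m,s,w} out={b,d,m,w}
  B3: in={d,m,w} out={d,m,w}
  B4: in={d,m,w} out={b,d,m,w}
  B5: in={b,d,m,w} out={b,d,m,w}
  B6: in={d,m,w} out={b,d,m,w}
  B7: in={b,d,m,w} out={b,d,w}
  B8: in={b,d,w} out=∅

Conflict graph:
  b: {d,m,r,s,w}
  d: {b,m,r,s,w}
  m: {b,d,r,s,w}
  r: {b,d,m,w}
  s: {b,d,m,w}
  w: {b,d,m,r,s}

N(r) = ["b", "d", "m", "w"]

Answer: ["b", "d", "m", "w"]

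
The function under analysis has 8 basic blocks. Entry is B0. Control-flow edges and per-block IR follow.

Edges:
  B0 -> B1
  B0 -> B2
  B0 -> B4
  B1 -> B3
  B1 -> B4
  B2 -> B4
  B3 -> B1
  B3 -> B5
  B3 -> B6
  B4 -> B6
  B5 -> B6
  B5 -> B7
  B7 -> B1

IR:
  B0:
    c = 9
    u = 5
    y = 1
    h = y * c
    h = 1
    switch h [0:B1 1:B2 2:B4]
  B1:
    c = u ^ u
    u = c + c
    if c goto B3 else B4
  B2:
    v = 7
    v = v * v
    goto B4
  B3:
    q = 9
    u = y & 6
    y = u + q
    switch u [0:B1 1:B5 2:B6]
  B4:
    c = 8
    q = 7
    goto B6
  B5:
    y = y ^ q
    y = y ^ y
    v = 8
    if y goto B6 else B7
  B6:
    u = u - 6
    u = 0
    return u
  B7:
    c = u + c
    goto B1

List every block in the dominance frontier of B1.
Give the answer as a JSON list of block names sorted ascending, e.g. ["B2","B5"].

idom tree: B1←B0 B2←B0 B3←B1 B4←B0 B5←B3 B6←B0 B7←B5
Join-block Dom:
  B1: preds {B0,B3,B7}: {B0} ∩ {B0,B1,B3} ∩ {B0,B1,B3,B5,B7} = {B0}; idom=B0
  B4: preds {B0,B1,B2}: {B0} ∩ {B0,B1} ∩ {B0,B2} = {B0}; idom=B0
  B6: preds {B3,B4,B5}: {B0,B1,B3} ∩ {B0,B4} ∩ {B0,B1,B3,B5} = {B0}; idom=B0

DF walk-up:
  join B1 pred B0: · stop@B0
  join B1 pred B3: B3→B1 stop@B0
  join B1 pred B7: B7→B5→B3→B1 stop@B0
  join B4 pred B0: · stop@B0
  join B4 pred B1: B1 stop@B0
  join B4 pred B2: B2 stop@B0
  join B6 pred B3: B3→B1 stop@B0
  join B6 pred B4: B4 stop@B0
  join B6 pred B5: B5→B3→B1 stop@B0
  B0 → ∅
  B1 → {B1,B4,B6}
  B2 → {B4}
  B3 → {B1,B6}
  B4 → {B6}
  B5 → {B1,B6}
  B6 → ∅
  B7 → {B1}

DF(B1) = ["B1", "B4", "B6"]

Answer: ["B1", "B4", "B6"]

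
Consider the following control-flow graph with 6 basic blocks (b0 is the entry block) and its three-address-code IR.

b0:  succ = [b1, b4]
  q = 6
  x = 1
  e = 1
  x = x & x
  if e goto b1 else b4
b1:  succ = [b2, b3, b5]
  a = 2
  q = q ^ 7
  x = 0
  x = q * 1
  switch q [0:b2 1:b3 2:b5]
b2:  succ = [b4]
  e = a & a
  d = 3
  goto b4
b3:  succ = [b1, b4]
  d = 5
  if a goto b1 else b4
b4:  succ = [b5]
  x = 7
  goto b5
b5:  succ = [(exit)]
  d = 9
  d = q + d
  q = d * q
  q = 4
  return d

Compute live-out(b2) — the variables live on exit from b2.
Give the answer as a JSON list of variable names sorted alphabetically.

Answer: ["q"]

Working:
Per-block:
  b0: {e,q,x} / ∅
  b1: {a,q,x} / {q}
  b2: {d,e} / {a}
  b3: {d} / {a}
  b4: {x} / ∅
  b5: {d,q} / {q}

Backward fixpoint:
  live b0: ∅→{q}
  live b1: {q}→{a,q}
  live b2: {a,q}→{q}
  live b3: {a,q}→{q}
  live b4: {q}→{q}
  live b5: {q}→∅

live-out(b2) = ["q"]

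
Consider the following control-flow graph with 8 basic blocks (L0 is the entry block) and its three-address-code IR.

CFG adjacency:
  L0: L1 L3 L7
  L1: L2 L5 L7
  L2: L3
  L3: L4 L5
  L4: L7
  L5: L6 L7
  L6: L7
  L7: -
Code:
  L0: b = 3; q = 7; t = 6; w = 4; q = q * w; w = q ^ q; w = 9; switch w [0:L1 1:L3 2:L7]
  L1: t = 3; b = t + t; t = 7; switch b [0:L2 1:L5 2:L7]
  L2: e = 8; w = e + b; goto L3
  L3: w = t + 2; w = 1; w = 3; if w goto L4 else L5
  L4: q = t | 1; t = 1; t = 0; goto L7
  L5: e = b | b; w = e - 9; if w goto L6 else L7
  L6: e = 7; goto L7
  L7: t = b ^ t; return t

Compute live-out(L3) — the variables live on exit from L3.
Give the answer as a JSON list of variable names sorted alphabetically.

Answer: ["b", "t"]

Working:
def/use:
  L0 def {b,q,t,w} use ∅
  L1 def {b,t} use ∅
  L2 def {e,w} use {b}
  L3 def {w} use {t}
  L4 def {q,t} use {t}
  L5 def {e,w} use {b}
  L6 def {e} use ∅
  L7 def {t} use {b,t}

Backward fixpoint:
  L0: in=∅ out={b,t}
  L1: in=∅ out={b,t}
  L2: in={b,t} out={b,t}
  L3: in={b,t} out={b,t}
  L4: in={b,t} out={b,t}
  L5: in={b,t} out={b,t}
  L6: in={b,t} out={b,t}
  L7: in={b,t} out=∅

live-out(L3) = ["b", "t"]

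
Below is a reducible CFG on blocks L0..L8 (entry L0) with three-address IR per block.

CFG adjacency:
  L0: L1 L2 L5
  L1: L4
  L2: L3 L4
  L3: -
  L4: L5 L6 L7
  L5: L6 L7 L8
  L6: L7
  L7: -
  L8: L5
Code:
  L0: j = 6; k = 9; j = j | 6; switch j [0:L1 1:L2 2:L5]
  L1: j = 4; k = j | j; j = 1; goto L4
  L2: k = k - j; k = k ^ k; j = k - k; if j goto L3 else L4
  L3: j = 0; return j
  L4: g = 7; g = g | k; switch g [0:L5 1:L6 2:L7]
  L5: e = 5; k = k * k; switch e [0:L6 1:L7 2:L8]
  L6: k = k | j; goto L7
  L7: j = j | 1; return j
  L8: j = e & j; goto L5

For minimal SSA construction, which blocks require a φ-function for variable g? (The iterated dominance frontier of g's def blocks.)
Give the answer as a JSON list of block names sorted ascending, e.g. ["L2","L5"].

Answer: ["L5", "L6", "L7"]

Analysis:
idom tree: L1←L0 L2←L0 L3←L2 L4←L0 L5←L0 L6←L0 L7←L0 L8←L5
Dom at joins:
  L4: preds {L1,L2}: {L0,L1} ∩ {L0,L2} = {L0}; idom=L0
  L5: preds {L0,L4,L8}: {L0} ∩ {L0,L4} ∩ {L0,L5,L8} = {L0}; idom=L0
  L6: preds {L4,L5}: {L0,L4} ∩ {L0,L5} = {L0}; idom=L0
  L7: preds {L4,L5,L6}: {L0,L4} ∩ {L0,L5} ∩ {L0,L6} = {L0}; idom=L0

Frontier:
  L4←L1: walk L1 to L0
  L4←L2: walk L2 to L0
  L5←L0: walk · to L0
  L5←L4: walk L4 to L0
  L5←L8: walk L8→L5 to L0
  L6←L4: walk L4 to L0
  L6←L5: walk L5 to L0
  L7←L4: walk L4 to L0
  L7←L5: walk L5 to L0
  L7←L6: walk L6 to L0
  L0 → ∅
  L1 → {L4}
  L2 → {L4}
  L3 → ∅
  L4 → {L5,L6,L7}
  L5 → {L5,L6,L7}
  L6 → {L7}
  L7 → ∅
  L8 → {L5}

φ for g: defs {L4}
  DF⁺ = {L5,L6,L7}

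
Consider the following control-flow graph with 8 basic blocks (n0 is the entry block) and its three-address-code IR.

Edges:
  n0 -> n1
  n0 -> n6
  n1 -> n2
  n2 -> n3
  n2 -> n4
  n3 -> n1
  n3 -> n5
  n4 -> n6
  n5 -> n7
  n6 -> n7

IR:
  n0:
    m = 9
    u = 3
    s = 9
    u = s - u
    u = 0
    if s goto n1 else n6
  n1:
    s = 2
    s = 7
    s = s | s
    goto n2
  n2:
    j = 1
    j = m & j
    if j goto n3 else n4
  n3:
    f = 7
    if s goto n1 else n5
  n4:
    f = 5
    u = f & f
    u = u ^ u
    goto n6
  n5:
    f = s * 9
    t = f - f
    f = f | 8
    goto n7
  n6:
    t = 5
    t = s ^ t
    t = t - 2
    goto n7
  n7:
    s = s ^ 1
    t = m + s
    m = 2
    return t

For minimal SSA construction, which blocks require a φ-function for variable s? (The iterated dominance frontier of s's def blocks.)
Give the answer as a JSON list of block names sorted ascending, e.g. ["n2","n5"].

idom tree: n1←n0 n2←n1 n3←n2 n4←n2 n5←n3 n6←n0 n7←n0
Dom at joins:
  n1: preds {n0,n3}: {n0} ∩ {n0,n1,n2,n3} = {n0}; idom=n0
  n6: preds {n0,n4}: {n0} ∩ {n0,n1,n2,n4} = {n0}; idom=n0
  n7: preds {n5,n6}: {n0,n1,n2,n3,n5} ∩ {n0,n6} = {n0}; idom=n0

DF walk-up:
  join n1 pred n0: · stop@n0
  join n1 pred n3: n3→n2→n1 stop@n0
  join n6 pred n0: · stop@n0
  join n6 pred n4: n4→n2→n1 stop@n0
  join n7 pred n5: n5→n3→n2→n1 stop@n0
  join n7 pred n6: n6 stop@n0
  n0 → ∅
  n1 → {n1,n6,n7}
  n2 → {n1,n6,n7}
  n3 → {n1,n7}
  n4 → {n6}
  n5 → {n7}
  n6 → {n7}
  n7 → ∅

φ for s: defs {n0,n1,n7}
  DF⁺ = {n1,n6,n7}

Answer: ["n1", "n6", "n7"]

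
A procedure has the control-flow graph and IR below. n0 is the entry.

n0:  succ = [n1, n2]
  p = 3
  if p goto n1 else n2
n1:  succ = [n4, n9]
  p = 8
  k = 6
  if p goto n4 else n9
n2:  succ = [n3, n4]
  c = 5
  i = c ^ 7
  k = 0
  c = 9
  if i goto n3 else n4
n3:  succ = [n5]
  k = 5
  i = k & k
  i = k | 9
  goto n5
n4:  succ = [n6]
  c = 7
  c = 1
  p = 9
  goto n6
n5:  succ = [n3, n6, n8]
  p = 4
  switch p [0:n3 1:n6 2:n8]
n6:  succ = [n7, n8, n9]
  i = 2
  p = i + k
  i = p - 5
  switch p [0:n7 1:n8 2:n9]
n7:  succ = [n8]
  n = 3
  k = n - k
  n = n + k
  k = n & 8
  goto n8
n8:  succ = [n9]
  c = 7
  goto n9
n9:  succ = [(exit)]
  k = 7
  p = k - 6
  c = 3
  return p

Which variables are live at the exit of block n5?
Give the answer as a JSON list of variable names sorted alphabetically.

Answer: ["k"]

Derivation:
def/use:
  n0: {p} / ∅
  n1: {k,p} / ∅
  n2: {c,i,k} / ∅
  n3: {i,k} / ∅
  n4: {c,p} / ∅
  n5: {p} / ∅
  n6: {i,p} / {k}
  n7: {k,n} / {k}
  n8: {c} / ∅
  n9: {c,k,p} / ∅

Live sets:
  n0: in=∅ out=∅
  n1: in=∅ out={k}
  n2: in=∅ out={k}
  n3: in=∅ out={k}
  n4: in={k} out={k}
  n5: in={k} out={k}
  n6: in={k} out={k}
  n7: in={k} out=∅
  n8: in=∅ out=∅
  n9: in=∅ out=∅

live-out(n5) = ["k"]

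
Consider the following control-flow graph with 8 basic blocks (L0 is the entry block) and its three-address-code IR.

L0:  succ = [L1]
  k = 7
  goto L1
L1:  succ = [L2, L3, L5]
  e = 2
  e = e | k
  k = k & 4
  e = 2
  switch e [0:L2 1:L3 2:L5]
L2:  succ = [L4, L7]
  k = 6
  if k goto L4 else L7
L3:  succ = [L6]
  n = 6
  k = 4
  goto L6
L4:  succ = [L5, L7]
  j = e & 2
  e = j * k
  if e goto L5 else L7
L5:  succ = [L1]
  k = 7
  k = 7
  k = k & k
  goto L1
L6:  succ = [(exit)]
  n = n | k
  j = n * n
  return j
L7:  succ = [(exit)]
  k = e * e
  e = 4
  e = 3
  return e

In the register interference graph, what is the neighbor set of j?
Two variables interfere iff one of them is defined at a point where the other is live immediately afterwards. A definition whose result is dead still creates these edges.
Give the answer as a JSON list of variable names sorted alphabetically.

Answer: ["k"]

Working:
Block summaries:
  L0: def={k} ue=∅
  L1: def={e,k} ue={k}
  L2: def={k} ue=∅
  L3: def={k,n} ue=∅
  L4: def={e,j} ue={e,k}
  L5: def={k} ue=∅
  L6: def={j,n} ue={k,n}
  L7: def={e,k} ue={e}

Liveness:
  L0 li=∅ lo={k}
  L1 li={k} lo={e}
  L2 li={e} lo={e,k}
  L3 li=∅ lo={k,n}
  L4 li={e,k} lo={e}
  L5 li=∅ lo={k}
  L6 li={k,n} lo=∅
  L7 li={e} lo=∅

Interfere edges:
  e — {k}
  j — {k}
  k — {e,j,n}
  n — {k}

N(j) = ["k"]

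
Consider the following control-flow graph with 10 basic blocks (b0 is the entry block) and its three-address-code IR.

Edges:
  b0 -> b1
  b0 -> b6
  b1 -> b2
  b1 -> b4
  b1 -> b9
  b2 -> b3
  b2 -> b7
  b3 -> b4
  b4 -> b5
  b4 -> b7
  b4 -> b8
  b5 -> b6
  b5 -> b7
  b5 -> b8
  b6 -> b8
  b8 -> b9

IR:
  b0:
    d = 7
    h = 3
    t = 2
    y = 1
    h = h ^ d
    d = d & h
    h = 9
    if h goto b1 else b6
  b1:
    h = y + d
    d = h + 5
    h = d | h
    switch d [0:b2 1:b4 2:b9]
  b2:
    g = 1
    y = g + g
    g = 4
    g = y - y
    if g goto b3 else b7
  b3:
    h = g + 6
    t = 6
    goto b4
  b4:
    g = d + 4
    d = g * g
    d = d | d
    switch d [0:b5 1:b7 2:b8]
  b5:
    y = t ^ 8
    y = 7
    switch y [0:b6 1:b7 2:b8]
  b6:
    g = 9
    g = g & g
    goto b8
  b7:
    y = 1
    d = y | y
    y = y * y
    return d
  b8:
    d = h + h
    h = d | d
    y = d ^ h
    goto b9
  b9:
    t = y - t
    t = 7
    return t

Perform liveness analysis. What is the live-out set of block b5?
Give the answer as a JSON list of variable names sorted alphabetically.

Answer: ["h", "t"]

Working:
Per-block:
  b0 def {d,h,t,y} use ∅
  b1 def {d,h} use {d,y}
  b2 def {g,y} use ∅
  b3 def {h,t} use {g}
  b4 def {d,g} use {d}
  b5 def {y} use {t}
  b6 def {g} use ∅
  b7 def {d,y} use ∅
  b8 def {d,h,y} use {h}
  b9 def {t} use {t,y}

Live sets:
  b0 li=∅ lo={d,h,t,y}
  b1 li={d,t,y} lo={d,h,t,y}
  b2 li={d} lo={d,g}
  b3 li={d,g} lo={d,h,t}
  b4 li={d,h,t} lo={h,t}
  b5 li={h,t} lo={h,t}
  b6 li={h,t} lo={h,t}
  b7 li=∅ lo=∅
  b8 li={h,t} lo={t,y}
  b9 li={t,y} lo=∅

live-out(b5) = ["h", "t"]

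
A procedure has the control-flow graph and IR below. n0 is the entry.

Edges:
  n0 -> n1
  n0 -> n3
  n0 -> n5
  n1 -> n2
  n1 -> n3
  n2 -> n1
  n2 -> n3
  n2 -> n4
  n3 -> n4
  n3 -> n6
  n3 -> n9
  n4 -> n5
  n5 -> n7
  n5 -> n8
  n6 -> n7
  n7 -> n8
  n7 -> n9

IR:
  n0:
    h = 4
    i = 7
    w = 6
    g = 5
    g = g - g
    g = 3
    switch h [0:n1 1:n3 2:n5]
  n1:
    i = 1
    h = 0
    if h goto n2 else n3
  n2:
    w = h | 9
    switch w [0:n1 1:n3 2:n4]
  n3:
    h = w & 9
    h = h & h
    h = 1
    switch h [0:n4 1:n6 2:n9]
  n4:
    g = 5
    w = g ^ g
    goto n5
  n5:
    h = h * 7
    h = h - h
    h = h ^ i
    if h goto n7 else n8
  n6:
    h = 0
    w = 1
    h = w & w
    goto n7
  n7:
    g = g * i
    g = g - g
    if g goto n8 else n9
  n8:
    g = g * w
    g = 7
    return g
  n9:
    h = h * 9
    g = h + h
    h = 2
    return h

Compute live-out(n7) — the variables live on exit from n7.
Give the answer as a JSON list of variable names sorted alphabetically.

Block summaries:
  n0: def={g,h,i,w} ue=∅
  n1: def={h,i} ue=∅
  n2: def={w} ue={h}
  n3: def={h} ue={w}
  n4: def={g,w} ue=∅
  n5: def={h} ue={h,i}
  n6: def={h,w} ue=∅
  n7: def={g} ue={g,i}
  n8: def={g} ue={g,w}
  n9: def={g,h} ue={h}

Liveness:
  n0: in=∅ out={g,h,i,w}
  n1: in={g,w} out={g,h,i,w}
  n2: in={g,h,i} out={g,h,i,w}
  n3: in={g,i,w} out={g,h,i}
  n4: in={h,i} out={g,h,i,w}
  n5: in={g,h,i,w} out={g,h,i,w}
  n6: in={g,i} out={g,h,i,w}
  n7: in={g,h,i,w} out={g,h,w}
  n8: in={g,w} out=∅
  n9: in={h} out=∅

live-out(n7) = ["g", "h", "w"]

Answer: ["g", "h", "w"]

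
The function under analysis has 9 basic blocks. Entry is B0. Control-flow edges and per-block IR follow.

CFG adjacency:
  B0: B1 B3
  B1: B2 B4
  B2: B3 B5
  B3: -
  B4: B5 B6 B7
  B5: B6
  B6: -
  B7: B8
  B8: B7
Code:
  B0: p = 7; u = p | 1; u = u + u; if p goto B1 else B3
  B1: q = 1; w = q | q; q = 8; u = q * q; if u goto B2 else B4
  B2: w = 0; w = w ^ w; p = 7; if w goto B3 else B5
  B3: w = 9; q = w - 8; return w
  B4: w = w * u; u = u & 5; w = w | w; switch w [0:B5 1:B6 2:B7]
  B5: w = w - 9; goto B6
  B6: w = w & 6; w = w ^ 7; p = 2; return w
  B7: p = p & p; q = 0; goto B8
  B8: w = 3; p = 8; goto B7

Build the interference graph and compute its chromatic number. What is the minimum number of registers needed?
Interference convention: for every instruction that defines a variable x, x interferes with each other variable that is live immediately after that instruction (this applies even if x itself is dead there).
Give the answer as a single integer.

Answer: 3

Analysis:
def/use:
  B0: def={p,u} ue=∅
  B1: def={q,u,w} ue=∅
  B2: def={p,w} ue=∅
  B3: def={q,w} ue=∅
  B4: def={u,w} ue={u,w}
  B5: def={w} ue={w}
  B6: def={p,w} ue={w}
  B7: def={p,q} ue={p}
  B8: def={p,w} ue=∅

Backward fixpoint:
  B0 li=∅ lo={p}
  B1 li={p} lo={p,u,w}
  B2 li=∅ lo={w}
  B3 li=∅ lo=∅
  B4 li={p,u,w} lo={p,w}
  B5 li={w} lo={w}
  B6 li={w} lo=∅
  B7 li={p} lo=∅
  B8 li=∅ lo={p}

Conflict graph:
  p↔{q,u,w}
  q↔{p,w}
  u↔{p,w}
  w↔{p,q,u}

Registers:
  {p,q,w} pairwise interfere (3-clique) ⇒ χ ≥ 3
  assign p→c0 q→c2 u→c2 w→c1 — no edge inside a register ⇒ χ ≤ 3
  χ = 3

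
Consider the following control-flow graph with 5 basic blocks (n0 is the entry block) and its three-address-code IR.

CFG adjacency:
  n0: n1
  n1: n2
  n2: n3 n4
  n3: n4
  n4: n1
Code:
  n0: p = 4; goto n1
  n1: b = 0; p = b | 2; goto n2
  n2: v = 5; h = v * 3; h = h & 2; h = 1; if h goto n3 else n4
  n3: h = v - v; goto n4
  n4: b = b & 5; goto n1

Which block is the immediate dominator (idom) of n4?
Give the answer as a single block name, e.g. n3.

idom tree: n1←n0 n2←n1 n3←n2 n4←n2
Join-block Dom:
  n1: preds {n0,n4}: {n0} ∩ {n0,n1,n2,n4} = {n0}; idom=n0
  n4: preds {n2,n3}: {n0,n1,n2} ∩ {n0,n1,n2,n3} = {n0,n1,n2}; idom=n2

idom(n4) = n2

Answer: n2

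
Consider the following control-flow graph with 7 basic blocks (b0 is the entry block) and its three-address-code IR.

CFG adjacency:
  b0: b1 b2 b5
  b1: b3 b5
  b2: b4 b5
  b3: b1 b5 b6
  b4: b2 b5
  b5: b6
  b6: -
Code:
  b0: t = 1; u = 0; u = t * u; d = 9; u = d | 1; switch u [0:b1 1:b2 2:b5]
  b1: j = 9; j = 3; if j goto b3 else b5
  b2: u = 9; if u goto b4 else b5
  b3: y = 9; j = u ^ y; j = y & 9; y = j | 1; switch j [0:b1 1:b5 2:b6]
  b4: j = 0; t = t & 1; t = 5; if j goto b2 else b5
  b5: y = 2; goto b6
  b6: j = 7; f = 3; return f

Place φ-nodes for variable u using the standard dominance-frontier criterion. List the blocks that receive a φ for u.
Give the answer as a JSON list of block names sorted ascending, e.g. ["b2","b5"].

idom tree: b1←b0 b2←b0 b3←b1 b4←b2 b5←b0 b6←b0
Dom∩ at merges:
  b1: preds {b0,b3}: {b0} ∩ {b0,b1,b3} = {b0}; idom=b0
  b2: preds {b0,b4}: {b0} ∩ {b0,b2,b4} = {b0}; idom=b0
  b5: preds {b0,b1,b2,b3,b4}: {b0} ∩ {b0,b1} ∩ {b0,b2} ∩ {b0,b1,b3} ∩ {b0,b2,b4} = {b0}; idom=b0
  b6: preds {b3,b5}: {b0,b1,b3} ∩ {b0,b5} = {b0}; idom=b0

DF derivation:
  b1←b0: walk · to b0
  b1←b3: walk b3→b1 to b0
  b2←b0: walk · to b0
  b2←b4: walk b4→b2 to b0
  b5←b0: walk · to b0
  b5←b1: walk b1 to b0
  b5←b2: walk b2 to b0
  b5←b3: walk b3→b1 to b0
  b5←b4: walk b4→b2 to b0
  b6←b3: walk b3→b1 to b0
  b6←b5: walk b5 to b0
  b0 → ∅
  b1 → {b1,b5,b6}
  b2 → {b2,b5}
  b3 → {b1,b5,b6}
  b4 → {b2,b5}
  b5 → {b6}
  b6 → ∅

φ for u: defs {b0,b2}
  DF⁺ = {b2,b5,b6}

Answer: ["b2", "b5", "b6"]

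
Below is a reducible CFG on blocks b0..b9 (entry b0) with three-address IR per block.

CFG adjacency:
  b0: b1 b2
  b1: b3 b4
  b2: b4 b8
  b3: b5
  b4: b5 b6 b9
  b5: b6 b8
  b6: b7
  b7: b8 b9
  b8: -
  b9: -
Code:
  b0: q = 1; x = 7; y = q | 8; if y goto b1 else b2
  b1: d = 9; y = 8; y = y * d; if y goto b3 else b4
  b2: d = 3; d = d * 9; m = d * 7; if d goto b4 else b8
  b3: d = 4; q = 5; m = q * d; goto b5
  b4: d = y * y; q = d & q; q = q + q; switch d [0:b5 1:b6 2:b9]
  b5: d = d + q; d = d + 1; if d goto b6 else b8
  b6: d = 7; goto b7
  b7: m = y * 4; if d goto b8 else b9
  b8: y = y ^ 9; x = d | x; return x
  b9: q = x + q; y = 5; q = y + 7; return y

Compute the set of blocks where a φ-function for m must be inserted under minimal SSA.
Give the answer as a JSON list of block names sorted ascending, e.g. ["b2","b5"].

Answer: ["b4", "b5", "b6", "b8", "b9"]

Derivation:
idom tree: b1←b0 b2←b0 b3←b1 b4←b0 b5←b0 b6←b0 b7←b6 b8←b0 b9←b0
Dom∩ at merges:
  b4: preds {b1,b2}: {b0,b1} ∩ {b0,b2} = {b0}; idom=b0
  b5: preds {b3,b4}: {b0,b1,b3} ∩ {b0,b4} = {b0}; idom=b0
  b6: preds {b4,b5}: {b0,b4} ∩ {b0,b5} = {b0}; idom=b0
  b8: preds {b2,b5,b7}: {b0,b2} ∩ {b0,b5} ∩ {b0,b6,b7} = {b0}; idom=b0
  b9: preds {b4,b7}: {b0,b4} ∩ {b0,b6,b7} = {b0}; idom=b0

DF walk-up:
  join b4 pred b1: b1 stop@b0
  join b4 pred b2: b2 stop@b0
  join b5 pred b3: b3→b1 stop@b0
  join b5 pred b4: b4 stop@b0
  join b6 pred b4: b4 stop@b0
  join b6 pred b5: b5 stop@b0
  join b8 pred b2: b2 stop@b0
  join b8 pred b5: b5 stop@b0
  join b8 pred b7: b7→b6 stop@b0
  join b9 pred b4: b4 stop@b0
  join b9 pred b7: b7→b6 stop@b0
  b0 → ∅
  b1 → {b4,b5}
  b2 → {b4,b8}
  b3 → {b5}
  b4 → {b5,b6,b9}
  b5 → {b6,b8}
  b6 → {b8,b9}
  b7 → {b8,b9}
  b8 → ∅
  b9 → ∅

φ for m: defs {b2,b3,b7}
  DF⁺ = {b4,b5,b6,b8,b9}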